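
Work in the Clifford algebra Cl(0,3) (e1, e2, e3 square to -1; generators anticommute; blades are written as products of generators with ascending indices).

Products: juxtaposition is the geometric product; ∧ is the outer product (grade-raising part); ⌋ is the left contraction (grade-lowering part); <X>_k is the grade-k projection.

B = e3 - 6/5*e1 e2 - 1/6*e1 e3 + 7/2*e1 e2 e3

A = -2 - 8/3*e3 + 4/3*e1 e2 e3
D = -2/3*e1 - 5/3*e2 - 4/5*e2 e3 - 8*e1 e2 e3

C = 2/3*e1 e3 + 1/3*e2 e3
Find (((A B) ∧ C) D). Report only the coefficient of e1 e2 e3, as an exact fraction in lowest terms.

step 1: 22/3 + 4/9*e1 - 2/9*e2 - 2/5*e3 + 52/5*e1 e2 + 1/3*e1 e3 - 19/5*e1 e2 e3
step 2: 44/9*e1 e3 + 22/9*e2 e3 + 8/27*e1 e2 e3
step 3: -56/135 + 2672/135*e1 - 352/9*e2 - 22/3*e3 - 176/45*e1 e2 - 40/81*e1 e3 + 16/81*e2 e3 + 176/27*e1 e2 e3
Answer: 176/27


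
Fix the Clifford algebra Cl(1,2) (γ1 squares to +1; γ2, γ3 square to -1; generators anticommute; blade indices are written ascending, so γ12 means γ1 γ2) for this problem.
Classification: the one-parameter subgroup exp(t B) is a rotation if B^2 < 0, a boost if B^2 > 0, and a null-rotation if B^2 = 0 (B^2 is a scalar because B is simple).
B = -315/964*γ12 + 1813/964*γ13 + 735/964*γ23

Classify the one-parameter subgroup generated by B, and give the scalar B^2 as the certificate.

B^2 term by term: the squares give (-315/964)^2*(γ12)^2 + (1813/964)^2*(γ13)^2 + (735/964)^2*(γ23)^2 = 99225/929296*(+1) + 3286969/929296*(+1) + 540225/929296*(-1) = 49/16 (each basis 2-blade squares to minus the product of its generators' squares); cross terms between blades sharing an index anticommute and cancel. So B^2 = 49/16.
Answer: boost, certificate B^2 = 49/16. Key observation: B^2 = 49/16 is a conjugation invariant, so its sign decides the class regardless of the surface form of B.


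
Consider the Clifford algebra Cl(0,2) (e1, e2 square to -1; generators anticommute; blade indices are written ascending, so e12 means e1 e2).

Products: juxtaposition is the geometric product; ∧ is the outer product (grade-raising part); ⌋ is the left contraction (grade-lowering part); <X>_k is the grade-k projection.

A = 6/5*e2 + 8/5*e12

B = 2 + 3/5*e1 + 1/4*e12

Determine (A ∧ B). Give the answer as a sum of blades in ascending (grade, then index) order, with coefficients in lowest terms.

step 1: 12/5*e2 + 62/25*e12
Answer: 12/5*e2 + 62/25*e12


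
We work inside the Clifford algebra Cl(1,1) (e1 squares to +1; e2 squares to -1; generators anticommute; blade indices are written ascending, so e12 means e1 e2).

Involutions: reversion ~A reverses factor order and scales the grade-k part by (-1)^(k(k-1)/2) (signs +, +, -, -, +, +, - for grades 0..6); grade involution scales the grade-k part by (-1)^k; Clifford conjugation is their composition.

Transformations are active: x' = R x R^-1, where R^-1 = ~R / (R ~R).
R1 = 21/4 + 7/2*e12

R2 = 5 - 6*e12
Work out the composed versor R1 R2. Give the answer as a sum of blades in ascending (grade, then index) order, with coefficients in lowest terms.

Distribute over the terms of R1 (each basis-blade product reordered to ascending indices, repeated generators contracted through their squares):
(21/4) R2 = 105/4 - 63/2*e12
(7/2*e12) R2 = -21 + 35/2*e12
Summing the partial products and collecting blades:
Answer: 21/4 - 14*e12


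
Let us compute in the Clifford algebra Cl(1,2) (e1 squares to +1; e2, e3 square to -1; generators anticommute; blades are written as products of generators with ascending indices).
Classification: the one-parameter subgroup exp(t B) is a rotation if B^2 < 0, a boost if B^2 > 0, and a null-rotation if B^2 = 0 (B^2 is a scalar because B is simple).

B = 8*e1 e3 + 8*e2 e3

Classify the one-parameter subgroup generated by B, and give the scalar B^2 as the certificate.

B^2 term by term: the squares give (8)^2*(e1 e3)^2 + (8)^2*(e2 e3)^2 = 64*(+1) + 64*(-1) = 0 (each basis 2-blade squares to minus the product of its generators' squares); cross terms between blades sharing an index anticommute and cancel. So B^2 = 0.
Answer: null-rotation, certificate B^2 = 0. The scalar 0 is the complete invariant here: its sign names the subgroup type.


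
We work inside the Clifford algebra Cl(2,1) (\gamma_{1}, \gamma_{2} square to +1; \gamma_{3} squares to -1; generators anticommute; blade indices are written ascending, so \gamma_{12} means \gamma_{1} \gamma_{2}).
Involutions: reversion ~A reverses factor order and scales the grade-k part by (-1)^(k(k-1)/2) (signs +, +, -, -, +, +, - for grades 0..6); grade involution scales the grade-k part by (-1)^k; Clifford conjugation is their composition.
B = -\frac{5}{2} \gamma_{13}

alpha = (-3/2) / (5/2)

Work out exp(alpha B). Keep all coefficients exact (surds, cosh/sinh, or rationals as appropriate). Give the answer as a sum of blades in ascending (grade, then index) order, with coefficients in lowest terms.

B^2 = (-\frac{5}{2})^2*(\gamma_{13})^2 = \frac{25}{4}*(+1) = \frac{25}{4} (a basis 2-blade squares to minus the product of its generators' squares).
B^2 = \frac{25}{4} — a positive square means the series sums to a boost: l = \frac{5}{2}, alpha*l = - \frac{3}{2}, so exp(alpha B) = cosh(- \frac{3}{2}) + (sinh(- \frac{3}{2})/(\frac{5}{2}))*B = \cosh{\left(\frac{3}{2} \right)} + (- \frac{2 \sinh{\left(\frac{3}{2} \right)}}{5})*B.
Answer: \cosh{\left(\frac{3}{2} \right)} + \sinh{\left(\frac{3}{2} \right)} \gamma_{13}


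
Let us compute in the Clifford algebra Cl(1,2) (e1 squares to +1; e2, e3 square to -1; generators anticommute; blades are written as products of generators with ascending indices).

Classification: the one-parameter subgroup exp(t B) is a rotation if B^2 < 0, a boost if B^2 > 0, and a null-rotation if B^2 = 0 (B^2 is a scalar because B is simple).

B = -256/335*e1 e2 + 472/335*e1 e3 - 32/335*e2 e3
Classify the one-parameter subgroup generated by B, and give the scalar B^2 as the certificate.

B^2 term by term: the squares give (-256/335)^2*(e1 e2)^2 + (472/335)^2*(e1 e3)^2 + (-32/335)^2*(e2 e3)^2 = 65536/112225*(+1) + 222784/112225*(+1) + 1024/112225*(-1) = 64/25 (each basis 2-blade squares to minus the product of its generators' squares); cross terms between blades sharing an index anticommute and cancel. So B^2 = 64/25.
Answer: boost, certificate B^2 = 64/25. One invariant decides it: the square 64/25 survives every conjugation, and its sign is exactly the classification.


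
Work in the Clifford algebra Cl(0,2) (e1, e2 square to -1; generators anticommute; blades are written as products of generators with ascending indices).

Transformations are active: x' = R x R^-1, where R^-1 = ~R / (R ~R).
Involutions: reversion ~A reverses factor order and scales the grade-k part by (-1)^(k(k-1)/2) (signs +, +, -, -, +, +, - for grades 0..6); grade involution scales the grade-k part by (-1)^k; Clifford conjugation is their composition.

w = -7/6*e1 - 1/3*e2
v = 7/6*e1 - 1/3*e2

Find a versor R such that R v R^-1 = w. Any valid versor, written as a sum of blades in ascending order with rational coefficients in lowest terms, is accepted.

Since q(v) = q(w) = -53/36, the sum R = v + w = -2/3*e2 does the job whenever invertible.
Answer: -2/3*e2


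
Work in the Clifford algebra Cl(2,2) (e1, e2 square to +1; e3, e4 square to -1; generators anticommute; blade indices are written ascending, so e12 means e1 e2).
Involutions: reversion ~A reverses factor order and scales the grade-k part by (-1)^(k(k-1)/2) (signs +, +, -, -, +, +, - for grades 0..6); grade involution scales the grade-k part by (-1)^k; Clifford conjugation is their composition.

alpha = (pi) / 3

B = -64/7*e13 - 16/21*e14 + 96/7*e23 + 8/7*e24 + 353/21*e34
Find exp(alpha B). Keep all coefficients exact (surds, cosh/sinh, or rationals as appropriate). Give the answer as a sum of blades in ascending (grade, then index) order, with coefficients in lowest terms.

B^2 term by term: the squares give (-64/7)^2*(e13)^2 + (-16/21)^2*(e14)^2 + (96/7)^2*(e23)^2 + (8/7)^2*(e24)^2 + (353/21)^2*(e34)^2 = 4096/49*(+1) + 256/441*(+1) + 9216/49*(+1) + 64/49*(+1) + 124609/441*(-1) = -9 (each basis 2-blade squares to minus the product of its generators' squares); cross terms between blades sharing an index anticommute and cancel; the commuting (index-disjoint) pairs give grade-4 terms 2*c*c'*(blade product), which cancel blade by blade — e1234: 1024/49 - 1024/49 = 0 — confirming B is simple. So B^2 = -9.
B^2 = -9 — the negative square puts this in the circular regime; l = 3, alpha*l = pi, so exp(alpha B) = cos(pi) + (sin(pi)/3)*B = -1 + (0)*B.
Answer: -1


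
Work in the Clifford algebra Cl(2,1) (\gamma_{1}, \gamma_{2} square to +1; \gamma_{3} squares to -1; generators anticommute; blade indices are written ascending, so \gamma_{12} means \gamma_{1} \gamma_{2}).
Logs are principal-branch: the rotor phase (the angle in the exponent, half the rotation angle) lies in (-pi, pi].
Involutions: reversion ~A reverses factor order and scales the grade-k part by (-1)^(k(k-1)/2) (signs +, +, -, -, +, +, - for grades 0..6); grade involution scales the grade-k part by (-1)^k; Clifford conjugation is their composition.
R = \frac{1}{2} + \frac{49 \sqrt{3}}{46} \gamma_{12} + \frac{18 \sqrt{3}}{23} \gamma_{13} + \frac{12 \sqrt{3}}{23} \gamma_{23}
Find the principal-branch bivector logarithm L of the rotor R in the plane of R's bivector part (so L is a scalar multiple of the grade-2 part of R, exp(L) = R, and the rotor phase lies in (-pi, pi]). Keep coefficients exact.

The scalar part of R is \frac{1}{2}, and that scalar determines the rotor phase on the principal branch; recovering the unit plane as bivector-part over sine of the phase gives L = phase * plane.
Concretely: cos(phase) = \frac{1}{2} gives phase = ±\frac{\pi}{3}, and since phase/sin(phase) is even the sign is immaterial: L = (phase/sin(phase)) * <R>_2 = (\frac{2 \sqrt{3} \pi}{9}) * <R>_2.
Answer: \frac{49 \pi}{69} \gamma_{12} + \frac{12 \pi}{23} \gamma_{13} + \frac{8 \pi}{23} \gamma_{23}


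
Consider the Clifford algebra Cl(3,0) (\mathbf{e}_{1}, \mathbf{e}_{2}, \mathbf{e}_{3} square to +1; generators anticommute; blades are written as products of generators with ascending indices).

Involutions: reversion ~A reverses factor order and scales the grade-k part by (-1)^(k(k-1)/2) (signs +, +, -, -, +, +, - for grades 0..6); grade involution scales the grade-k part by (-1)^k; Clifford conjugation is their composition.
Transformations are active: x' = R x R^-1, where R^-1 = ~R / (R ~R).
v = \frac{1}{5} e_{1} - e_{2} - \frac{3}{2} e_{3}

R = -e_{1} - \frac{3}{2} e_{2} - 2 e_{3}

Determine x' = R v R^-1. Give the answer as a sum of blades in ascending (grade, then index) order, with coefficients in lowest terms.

~R = -e_{1} - \frac{3}{2} e_{2} - 2 e_{3}, and R ~R = \frac{29}{4}, so R^-1 = ~R / (\frac{29}{4}).
R v = \frac{43}{10} + \frac{13}{10} e_{1} e_{2} + \frac{19}{10} e_{1} e_{3} + \frac{1}{4} e_{2} e_{3}
Answer: -\frac{201}{145} e_{1} - \frac{113}{145} e_{2} - \frac{253}{290} e_{3}


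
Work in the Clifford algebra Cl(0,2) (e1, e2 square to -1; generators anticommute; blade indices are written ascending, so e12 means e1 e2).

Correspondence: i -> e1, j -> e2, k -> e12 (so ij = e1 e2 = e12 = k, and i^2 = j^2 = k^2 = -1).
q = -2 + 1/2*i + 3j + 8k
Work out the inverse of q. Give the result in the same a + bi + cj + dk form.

In blades: q = -2 + 1/2*e1 + 3*e2 + 8*e12.
With qbar = -2 - 1/2*e1 - 3*e2 - 8*e12 (scalar fixed, mapped units negated), q qbar = 309/4 (the sum of squared coefficients), so q^-1 = qbar / (309/4) = -8/309 - 2/309*e1 - 4/103*e2 - 32/309*e12; translating back:
Answer: -8/309 - 2/309*i - 4/103*j - 32/309*k


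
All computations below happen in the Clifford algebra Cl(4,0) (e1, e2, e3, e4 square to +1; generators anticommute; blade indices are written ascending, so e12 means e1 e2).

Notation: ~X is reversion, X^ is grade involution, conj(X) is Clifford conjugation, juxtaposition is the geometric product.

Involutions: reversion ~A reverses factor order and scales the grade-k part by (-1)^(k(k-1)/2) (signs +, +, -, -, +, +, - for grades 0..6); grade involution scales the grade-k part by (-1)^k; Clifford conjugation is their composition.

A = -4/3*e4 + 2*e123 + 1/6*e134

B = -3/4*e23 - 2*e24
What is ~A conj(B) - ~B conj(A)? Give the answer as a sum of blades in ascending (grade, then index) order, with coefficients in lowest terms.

first term: 3/2*e1 + 8/3*e2 - 1/3*e123 + 1/8*e124 + 4*e134 - e234
second term: -3/2*e1 + 8/3*e2 - 1/3*e123 + 1/8*e124 + 4*e134 + e234
Answer: 3*e1 - 2*e234


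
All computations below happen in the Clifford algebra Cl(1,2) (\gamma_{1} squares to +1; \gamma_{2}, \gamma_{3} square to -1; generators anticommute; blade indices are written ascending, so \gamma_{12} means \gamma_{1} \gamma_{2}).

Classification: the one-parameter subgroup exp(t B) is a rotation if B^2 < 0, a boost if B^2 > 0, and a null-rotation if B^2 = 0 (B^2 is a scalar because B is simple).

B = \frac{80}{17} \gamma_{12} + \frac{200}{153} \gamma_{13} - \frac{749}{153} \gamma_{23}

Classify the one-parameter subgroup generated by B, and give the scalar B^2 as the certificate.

B^2 term by term: the squares give (\frac{80}{17})^2*(\gamma_{12})^2 + (\frac{200}{153})^2*(\gamma_{13})^2 + (-\frac{749}{153})^2*(\gamma_{23})^2 = \frac{6400}{289}*(+1) + \frac{40000}{23409}*(+1) + \frac{561001}{23409}*(-1) = -\frac{1}{9} (each basis 2-blade squares to minus the product of its generators' squares); cross terms between blades sharing an index anticommute and cancel. So B^2 = -\frac{1}{9}.
Answer: rotation, certificate B^2 = -\frac{1}{9}. B^2 = -\frac{1}{9} is basis-independent, so its sign is the whole story.


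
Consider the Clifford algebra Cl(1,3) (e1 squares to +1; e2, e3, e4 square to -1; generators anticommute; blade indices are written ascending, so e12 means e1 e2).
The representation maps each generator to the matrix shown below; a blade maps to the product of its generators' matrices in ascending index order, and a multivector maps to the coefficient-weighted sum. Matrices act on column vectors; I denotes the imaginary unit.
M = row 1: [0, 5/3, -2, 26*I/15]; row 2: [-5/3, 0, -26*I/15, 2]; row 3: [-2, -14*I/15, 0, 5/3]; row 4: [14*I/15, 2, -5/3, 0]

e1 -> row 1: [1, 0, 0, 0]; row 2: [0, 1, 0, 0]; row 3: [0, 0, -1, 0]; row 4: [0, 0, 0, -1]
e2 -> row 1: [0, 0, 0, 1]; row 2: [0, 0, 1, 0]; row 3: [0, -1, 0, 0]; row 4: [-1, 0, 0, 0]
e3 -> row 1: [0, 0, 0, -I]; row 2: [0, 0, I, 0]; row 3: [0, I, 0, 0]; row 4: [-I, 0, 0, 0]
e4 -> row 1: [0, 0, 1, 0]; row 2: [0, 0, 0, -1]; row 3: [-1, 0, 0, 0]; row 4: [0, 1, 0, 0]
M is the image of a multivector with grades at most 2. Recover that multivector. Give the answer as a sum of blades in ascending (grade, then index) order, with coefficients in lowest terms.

Method: the blade images are trace-orthogonal — tr(rho(e_A) rho(e_B)^-1) = 4 if A = B and 0 otherwise — and rho(e_A)^-1 = (e_A)^2 * rho(e_A) with (e_A)^2 = +1 or -1, so the coefficient of e_A in the preimage is (e_A)^2 * tr(M rho(e_A))/4.
Nonzero projections over blades of grade <= 2: e3: (e3)^2 = -1, tr(M rho(e3)) = 16/3, coefficient -4/3; e13: (e13)^2 = +1, tr(M rho(e13)) = -8/5, coefficient -2/5; e14: (e14)^2 = +1, tr(M rho(e14)) = -8, coefficient -2; e24: (e24)^2 = -1, tr(M rho(e24)) = -20/3, coefficient 5/3. Every other blade of grade <= 2 projects to 0.
Answer: -4/3*e3 - 2/5*e13 - 2*e14 + 5/3*e24


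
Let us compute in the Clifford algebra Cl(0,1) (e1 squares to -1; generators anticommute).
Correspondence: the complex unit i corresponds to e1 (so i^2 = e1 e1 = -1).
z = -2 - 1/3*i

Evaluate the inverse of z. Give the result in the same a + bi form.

In blades: z = -2 - 1/3*e1.
With qbar = -2 + 1/3*e1 (scalar fixed, mapped units negated), z qbar = 37/9 (the sum of squared coefficients), so z^-1 = qbar / (37/9) = -18/37 + 3/37*e1; translating back:
Answer: -18/37 + 3/37*i


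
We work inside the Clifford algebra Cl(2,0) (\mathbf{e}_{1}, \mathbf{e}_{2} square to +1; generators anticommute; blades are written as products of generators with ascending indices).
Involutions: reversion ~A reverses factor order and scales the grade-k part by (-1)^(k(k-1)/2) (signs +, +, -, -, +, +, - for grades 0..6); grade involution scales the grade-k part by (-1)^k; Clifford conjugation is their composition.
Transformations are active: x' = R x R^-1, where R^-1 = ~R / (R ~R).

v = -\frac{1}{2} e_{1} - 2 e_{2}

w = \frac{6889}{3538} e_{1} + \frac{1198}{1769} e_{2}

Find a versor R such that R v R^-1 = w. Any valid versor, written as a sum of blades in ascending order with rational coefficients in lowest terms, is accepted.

Reasoning: v^2 = w^2 = \frac{17}{4} since conjugation preserves the quadratic form; R = v + w = \frac{2560}{1769} e_{1} - \frac{2340}{1769} e_{2} is then valid when invertible, keeping its own part and reversing (v - w)/2.
Answer: \frac{2560}{1769} e_{1} - \frac{2340}{1769} e_{2}


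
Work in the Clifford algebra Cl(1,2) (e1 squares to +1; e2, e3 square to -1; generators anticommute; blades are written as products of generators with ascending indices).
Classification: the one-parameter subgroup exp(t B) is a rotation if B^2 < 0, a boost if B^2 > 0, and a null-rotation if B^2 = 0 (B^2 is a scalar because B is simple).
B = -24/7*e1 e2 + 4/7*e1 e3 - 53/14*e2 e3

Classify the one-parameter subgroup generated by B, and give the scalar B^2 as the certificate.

B^2 term by term: the squares give (-24/7)^2*(e1 e2)^2 + (4/7)^2*(e1 e3)^2 + (-53/14)^2*(e2 e3)^2 = 576/49*(+1) + 16/49*(+1) + 2809/196*(-1) = -9/4 (each basis 2-blade squares to minus the product of its generators' squares); cross terms between blades sharing an index anticommute and cancel. So B^2 = -9/4.
Answer: rotation, certificate B^2 = -9/4. The class reads off the invariant scalar -9/4 directly.


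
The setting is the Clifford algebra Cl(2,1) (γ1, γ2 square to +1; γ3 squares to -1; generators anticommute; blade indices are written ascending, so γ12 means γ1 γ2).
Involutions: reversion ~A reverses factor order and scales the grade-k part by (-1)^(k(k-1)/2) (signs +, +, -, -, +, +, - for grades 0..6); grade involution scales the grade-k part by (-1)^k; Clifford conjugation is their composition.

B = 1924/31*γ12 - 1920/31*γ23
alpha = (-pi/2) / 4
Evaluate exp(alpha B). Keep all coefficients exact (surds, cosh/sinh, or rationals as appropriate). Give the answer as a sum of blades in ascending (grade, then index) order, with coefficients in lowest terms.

B^2 term by term: the squares give (1924/31)^2*(γ12)^2 + (-1920/31)^2*(γ23)^2 = 3701776/961*(-1) + 3686400/961*(+1) = -16 (each basis 2-blade squares to minus the product of its generators' squares); cross terms between blades sharing an index anticommute and cancel. So B^2 = -16.
B^2 = -16 — since the square is negative, the closed form is circular: l = 4, alpha*l = -pi/2, so exp(alpha B) = cos(-pi/2) + (sin(-pi/2)/4)*B = 0 + (-1/4)*B.
Answer: -481/31*γ12 + 480/31*γ23


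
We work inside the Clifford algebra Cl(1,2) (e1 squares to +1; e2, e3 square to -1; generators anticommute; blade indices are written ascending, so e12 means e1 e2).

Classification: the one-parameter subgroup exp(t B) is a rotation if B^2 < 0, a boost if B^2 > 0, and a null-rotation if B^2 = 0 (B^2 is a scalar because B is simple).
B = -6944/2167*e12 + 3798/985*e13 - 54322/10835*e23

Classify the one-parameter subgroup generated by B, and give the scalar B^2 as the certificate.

B^2 term by term: the squares give (-6944/2167)^2*(e12)^2 + (3798/985)^2*(e13)^2 + (-54322/10835)^2*(e23)^2 = 48219136/4695889*(+1) + 14424804/970225*(+1) + 2950879684/117397225*(-1) = 0 (each basis 2-blade squares to minus the product of its generators' squares); cross terms between blades sharing an index anticommute and cancel. So B^2 = 0.
Answer: null-rotation, certificate B^2 = 0. The class reads off the invariant scalar 0 directly.


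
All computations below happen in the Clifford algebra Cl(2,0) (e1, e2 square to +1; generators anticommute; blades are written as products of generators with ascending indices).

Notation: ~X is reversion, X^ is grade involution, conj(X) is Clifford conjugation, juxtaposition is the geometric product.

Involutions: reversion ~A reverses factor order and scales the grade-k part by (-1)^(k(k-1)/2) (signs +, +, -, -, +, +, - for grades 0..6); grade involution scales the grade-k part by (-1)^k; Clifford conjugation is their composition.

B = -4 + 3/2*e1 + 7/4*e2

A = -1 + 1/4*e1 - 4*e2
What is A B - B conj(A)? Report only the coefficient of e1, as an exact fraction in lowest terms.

first term: -21/8 - 5/2*e1 + 57/4*e2 + 103/16*e1 e2
second term: 85/8 - 1/2*e1 - 71/4*e2 + 103/16*e1 e2
Answer: -2


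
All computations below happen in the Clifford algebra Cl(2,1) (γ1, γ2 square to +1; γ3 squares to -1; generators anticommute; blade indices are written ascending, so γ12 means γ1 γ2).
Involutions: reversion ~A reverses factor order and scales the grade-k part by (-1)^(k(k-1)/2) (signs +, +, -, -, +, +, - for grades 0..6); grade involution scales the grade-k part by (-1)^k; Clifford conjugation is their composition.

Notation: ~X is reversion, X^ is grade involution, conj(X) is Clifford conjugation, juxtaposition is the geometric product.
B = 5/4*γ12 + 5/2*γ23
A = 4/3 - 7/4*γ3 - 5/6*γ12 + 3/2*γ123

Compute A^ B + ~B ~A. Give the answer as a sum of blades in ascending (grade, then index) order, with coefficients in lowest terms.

first term: 25/24 - 15/4*γ1 + 35/8*γ2 + 15/8*γ3 + 5/3*γ12 - 25/12*γ13 + 10/3*γ23 + 35/16*γ123
second term: 25/24 + 15/4*γ1 - 35/8*γ2 - 15/8*γ3 - 5/3*γ12 + 25/12*γ13 - 10/3*γ23 + 35/16*γ123
Answer: 25/12 + 35/8*γ123


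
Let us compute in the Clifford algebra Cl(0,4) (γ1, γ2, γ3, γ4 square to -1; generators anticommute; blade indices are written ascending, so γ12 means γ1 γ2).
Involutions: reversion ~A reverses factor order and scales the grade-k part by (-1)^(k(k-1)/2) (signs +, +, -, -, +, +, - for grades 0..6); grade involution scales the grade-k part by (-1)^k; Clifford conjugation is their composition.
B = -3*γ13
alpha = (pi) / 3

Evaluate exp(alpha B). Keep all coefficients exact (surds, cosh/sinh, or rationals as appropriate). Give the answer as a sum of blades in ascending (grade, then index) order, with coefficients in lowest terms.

B^2 = (-3)^2*(γ13)^2 = 9*(-1) = -9 (a basis 2-blade squares to minus the product of its generators' squares).
B^2 = -9 — B^2 < 0, so the exponential closes trigonometrically: l = 3, alpha*l = pi, so exp(alpha B) = cos(pi) + (sin(pi)/3)*B = -1 + (0)*B.
Answer: -1


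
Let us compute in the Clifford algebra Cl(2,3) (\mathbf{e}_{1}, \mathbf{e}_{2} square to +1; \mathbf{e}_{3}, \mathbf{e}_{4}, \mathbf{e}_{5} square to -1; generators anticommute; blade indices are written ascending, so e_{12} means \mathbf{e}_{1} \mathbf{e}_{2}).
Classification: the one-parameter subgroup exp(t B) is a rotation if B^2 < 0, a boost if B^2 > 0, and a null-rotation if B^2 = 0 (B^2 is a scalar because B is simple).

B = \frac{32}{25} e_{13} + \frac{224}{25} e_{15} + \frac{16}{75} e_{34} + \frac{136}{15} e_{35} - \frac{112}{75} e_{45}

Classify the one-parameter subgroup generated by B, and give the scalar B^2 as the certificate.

B^2 term by term: the squares give (\frac{32}{25})^2*(e_{13})^2 + (\frac{224}{25})^2*(e_{15})^2 + (\frac{16}{75})^2*(e_{34})^2 + (\frac{136}{15})^2*(e_{35})^2 + (-\frac{112}{75})^2*(e_{45})^2 = \frac{1024}{625}*(+1) + \frac{50176}{625}*(+1) + \frac{256}{5625}*(-1) + \frac{18496}{225}*(-1) + \frac{12544}{5625}*(-1) = -\frac{64}{25} (each basis 2-blade squares to minus the product of its generators' squares); cross terms between blades sharing an index anticommute and cancel; the commuting (index-disjoint) pairs give grade-4 terms 2*c*c'*(blade product), which cancel blade by blade — e_{1345}: -\frac{7168}{1875} + \frac{7168}{1875} = 0 — confirming B is simple. So B^2 = -\frac{64}{25}.
Answer: rotation, certificate B^2 = -\frac{64}{25}. One invariant decides it: the square -\frac{64}{25} survives every conjugation, and its sign is exactly the classification.


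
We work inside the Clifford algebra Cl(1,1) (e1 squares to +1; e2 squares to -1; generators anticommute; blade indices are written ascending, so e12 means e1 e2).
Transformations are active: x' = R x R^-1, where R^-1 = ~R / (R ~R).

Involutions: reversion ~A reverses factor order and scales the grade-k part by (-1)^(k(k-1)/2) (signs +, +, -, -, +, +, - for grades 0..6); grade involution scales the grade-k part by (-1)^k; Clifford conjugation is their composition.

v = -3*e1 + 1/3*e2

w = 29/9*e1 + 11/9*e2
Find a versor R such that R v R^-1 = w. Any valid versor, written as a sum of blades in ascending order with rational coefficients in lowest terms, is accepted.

Equal squares first: v^2 = w^2 = 80/9. Then v + w = 2/9*e1 + 14/9*e2 is a versor taking v to w, provided it is invertible.
Answer: 2/9*e1 + 14/9*e2


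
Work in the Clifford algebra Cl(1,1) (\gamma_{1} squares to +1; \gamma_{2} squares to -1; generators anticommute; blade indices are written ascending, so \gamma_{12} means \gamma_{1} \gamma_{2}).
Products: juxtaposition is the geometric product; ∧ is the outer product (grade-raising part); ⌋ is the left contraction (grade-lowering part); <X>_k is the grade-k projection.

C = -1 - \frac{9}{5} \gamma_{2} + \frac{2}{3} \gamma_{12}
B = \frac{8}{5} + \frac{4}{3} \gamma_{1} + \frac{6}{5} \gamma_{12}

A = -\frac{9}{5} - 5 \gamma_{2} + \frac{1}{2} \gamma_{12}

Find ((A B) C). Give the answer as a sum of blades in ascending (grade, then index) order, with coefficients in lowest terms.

step 1: -\frac{57}{25} - \frac{42}{5} \gamma_{1} - \frac{26}{3} \gamma_{2} + \frac{398}{75} \gamma_{12}
step 2: -\frac{2201}{225} + \frac{13696}{1125} \gamma_{1} + \frac{2689}{375} \gamma_{2} + \frac{622}{75} \gamma_{12}
Answer: -\frac{2201}{225} + \frac{13696}{1125} \gamma_{1} + \frac{2689}{375} \gamma_{2} + \frac{622}{75} \gamma_{12}


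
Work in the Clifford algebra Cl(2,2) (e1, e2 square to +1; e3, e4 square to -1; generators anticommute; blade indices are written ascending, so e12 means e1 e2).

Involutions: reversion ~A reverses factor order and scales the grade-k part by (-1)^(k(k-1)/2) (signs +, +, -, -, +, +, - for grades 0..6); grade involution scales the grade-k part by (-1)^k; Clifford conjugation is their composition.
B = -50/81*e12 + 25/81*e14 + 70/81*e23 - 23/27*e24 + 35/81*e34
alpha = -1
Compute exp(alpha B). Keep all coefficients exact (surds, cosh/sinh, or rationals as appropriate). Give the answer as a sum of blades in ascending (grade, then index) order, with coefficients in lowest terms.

B^2 term by term: the squares give (-50/81)^2*(e12)^2 + (25/81)^2*(e14)^2 + (70/81)^2*(e23)^2 + (-23/27)^2*(e24)^2 + (35/81)^2*(e34)^2 = 2500/6561*(-1) + 625/6561*(+1) + 4900/6561*(+1) + 529/729*(+1) + 1225/6561*(-1) = 1 (each basis 2-blade squares to minus the product of its generators' squares); cross terms between blades sharing an index anticommute and cancel; the commuting (index-disjoint) pairs give grade-4 terms 2*c*c'*(blade product), which cancel blade by blade — e1234: -3500/6561 + 3500/6561 = 0 — confirming B is simple. So B^2 = 1.
B^2 = 1 — B^2 > 0, so the exponential closes hyperbolically: l = 1, alpha*l = -1, so exp(alpha B) = cosh(-1) + (sinh(-1)/1)*B = cosh(1) + (-sinh(1))*B.
Answer: cosh(1) + 50*sinh(1)/81*e12 - 25*sinh(1)/81*e14 - 70*sinh(1)/81*e23 + 23*sinh(1)/27*e24 - 35*sinh(1)/81*e34


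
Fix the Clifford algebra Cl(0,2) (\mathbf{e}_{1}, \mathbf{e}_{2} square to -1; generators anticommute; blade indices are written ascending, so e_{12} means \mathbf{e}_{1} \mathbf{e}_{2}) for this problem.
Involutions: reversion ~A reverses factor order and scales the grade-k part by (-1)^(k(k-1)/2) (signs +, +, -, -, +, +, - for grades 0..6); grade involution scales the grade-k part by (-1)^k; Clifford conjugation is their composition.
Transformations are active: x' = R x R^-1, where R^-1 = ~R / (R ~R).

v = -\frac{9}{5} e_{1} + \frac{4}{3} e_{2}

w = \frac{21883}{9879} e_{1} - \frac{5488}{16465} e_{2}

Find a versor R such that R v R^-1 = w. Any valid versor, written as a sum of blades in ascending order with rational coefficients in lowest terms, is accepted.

Why this works: both vectors square to -\frac{1129}{225}, so q(v) = q(w) and R = v + w = \frac{20504}{49395} e_{1} + \frac{49396}{49395} e_{2} carries v to w — its own direction survives, the complement (v - w)/2 flips.
Answer: \frac{20504}{49395} e_{1} + \frac{49396}{49395} e_{2}


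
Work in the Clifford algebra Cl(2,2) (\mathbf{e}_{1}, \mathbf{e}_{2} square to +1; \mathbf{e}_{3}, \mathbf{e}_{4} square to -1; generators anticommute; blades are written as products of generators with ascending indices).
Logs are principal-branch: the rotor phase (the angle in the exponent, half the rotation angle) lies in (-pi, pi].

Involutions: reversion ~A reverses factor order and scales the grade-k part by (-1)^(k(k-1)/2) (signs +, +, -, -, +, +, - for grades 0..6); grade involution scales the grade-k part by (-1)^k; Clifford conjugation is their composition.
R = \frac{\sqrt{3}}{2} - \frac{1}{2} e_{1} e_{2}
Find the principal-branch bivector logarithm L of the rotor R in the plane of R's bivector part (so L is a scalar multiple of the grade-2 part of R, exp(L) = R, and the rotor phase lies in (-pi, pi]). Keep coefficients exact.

The scalar part of R is \frac{\sqrt{3}}{2}, and that scalar determines the rotor phase on the principal branch; recovering the unit plane as bivector-part over sine of the phase gives L = phase * plane.
Concretely: cos(phase) = \frac{\sqrt{3}}{2} gives phase = ±\frac{\pi}{6}, and since phase/sin(phase) is even the sign is immaterial: L = (phase/sin(phase)) * <R>_2 = (\frac{\pi}{3}) * <R>_2.
Answer: - \frac{\pi}{6} e_{1} e_{2}


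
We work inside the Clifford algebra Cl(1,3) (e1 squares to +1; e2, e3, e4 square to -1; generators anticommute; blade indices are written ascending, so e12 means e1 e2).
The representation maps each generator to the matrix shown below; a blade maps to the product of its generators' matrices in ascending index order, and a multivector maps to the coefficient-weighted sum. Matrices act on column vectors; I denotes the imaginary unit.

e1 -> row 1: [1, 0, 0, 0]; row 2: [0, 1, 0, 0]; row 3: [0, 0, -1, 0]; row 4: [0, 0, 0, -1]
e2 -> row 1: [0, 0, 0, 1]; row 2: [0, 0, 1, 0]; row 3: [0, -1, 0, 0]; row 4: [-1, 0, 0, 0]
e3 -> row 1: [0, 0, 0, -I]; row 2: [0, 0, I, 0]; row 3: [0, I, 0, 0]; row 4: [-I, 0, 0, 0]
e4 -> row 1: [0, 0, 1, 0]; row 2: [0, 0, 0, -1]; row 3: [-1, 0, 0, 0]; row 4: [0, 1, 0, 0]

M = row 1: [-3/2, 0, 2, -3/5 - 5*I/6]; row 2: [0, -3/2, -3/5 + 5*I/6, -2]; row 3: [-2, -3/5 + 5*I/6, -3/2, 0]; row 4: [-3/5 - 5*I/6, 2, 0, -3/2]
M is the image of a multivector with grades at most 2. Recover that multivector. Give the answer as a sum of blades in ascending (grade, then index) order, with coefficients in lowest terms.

Method: the blade images are trace-orthogonal — tr(rho(e_A) rho(e_B)^-1) = 4 if A = B and 0 otherwise — and rho(e_A)^-1 = (e_A)^2 * rho(e_A) with (e_A)^2 = +1 or -1, so the coefficient of e_A in the preimage is (e_A)^2 * tr(M rho(e_A))/4.
Nonzero projections over blades of grade <= 2: 1: (1)^2 = +1, tr(M 1) = -6, coefficient -3/2; e3: (e3)^2 = -1, tr(M rho(e3)) = -10/3, coefficient 5/6; e4: (e4)^2 = -1, tr(M rho(e4)) = -8, coefficient 2; e12: (e12)^2 = +1, tr(M rho(e12)) = -12/5, coefficient -3/5. Every other blade of grade <= 2 projects to 0.
Answer: -3/2 + 5/6*e3 + 2*e4 - 3/5*e12


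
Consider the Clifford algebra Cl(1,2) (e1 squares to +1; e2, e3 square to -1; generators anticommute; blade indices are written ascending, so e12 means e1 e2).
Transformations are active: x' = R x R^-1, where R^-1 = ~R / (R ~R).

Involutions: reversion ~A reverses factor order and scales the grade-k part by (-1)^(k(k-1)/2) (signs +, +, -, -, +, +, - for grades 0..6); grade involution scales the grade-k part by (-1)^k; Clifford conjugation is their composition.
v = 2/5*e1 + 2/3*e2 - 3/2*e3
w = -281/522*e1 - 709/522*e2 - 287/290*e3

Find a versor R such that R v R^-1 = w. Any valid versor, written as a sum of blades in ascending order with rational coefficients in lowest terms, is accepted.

Why this works: both vectors square to -2281/900, so q(v) = q(w) and R = v + w = -361/2610*e1 - 361/522*e2 - 361/145*e3 carries v to w — its own direction survives, the complement (v - w)/2 flips.
Answer: -361/2610*e1 - 361/522*e2 - 361/145*e3


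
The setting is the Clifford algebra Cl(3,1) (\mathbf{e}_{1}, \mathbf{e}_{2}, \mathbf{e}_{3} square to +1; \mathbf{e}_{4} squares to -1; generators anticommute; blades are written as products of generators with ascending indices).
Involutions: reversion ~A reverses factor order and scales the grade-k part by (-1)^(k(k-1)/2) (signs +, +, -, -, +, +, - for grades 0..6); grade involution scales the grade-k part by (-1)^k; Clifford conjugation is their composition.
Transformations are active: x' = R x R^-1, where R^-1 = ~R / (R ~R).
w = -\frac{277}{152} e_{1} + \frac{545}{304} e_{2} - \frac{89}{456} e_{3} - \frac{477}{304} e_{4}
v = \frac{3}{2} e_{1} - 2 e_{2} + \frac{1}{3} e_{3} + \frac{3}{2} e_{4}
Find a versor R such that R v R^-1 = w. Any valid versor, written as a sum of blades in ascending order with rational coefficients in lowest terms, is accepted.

Take R = v + w = -\frac{49}{152} e_{1} - \frac{63}{304} e_{2} + \frac{21}{152} e_{3} - \frac{21}{304} e_{4}. Because q(v) = q(w) = \frac{37}{9}, conjugation by R sends v exactly to w.
Answer: -\frac{49}{152} e_{1} - \frac{63}{304} e_{2} + \frac{21}{152} e_{3} - \frac{21}{304} e_{4}


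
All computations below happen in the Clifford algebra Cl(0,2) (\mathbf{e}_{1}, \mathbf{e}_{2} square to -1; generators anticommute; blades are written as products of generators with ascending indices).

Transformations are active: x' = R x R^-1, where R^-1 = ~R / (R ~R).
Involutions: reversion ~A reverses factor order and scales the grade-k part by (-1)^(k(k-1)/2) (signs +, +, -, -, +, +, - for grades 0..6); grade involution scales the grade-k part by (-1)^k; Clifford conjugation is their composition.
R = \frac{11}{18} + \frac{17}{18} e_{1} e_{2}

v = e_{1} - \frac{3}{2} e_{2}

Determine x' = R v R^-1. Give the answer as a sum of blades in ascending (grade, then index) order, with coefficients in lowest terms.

~R = \frac{11}{18} - \frac{17}{18} e_{1} e_{2}, and R ~R = \frac{205}{162}, so R^-1 = ~R / (\frac{205}{162}).
R v = \frac{73}{36} e_{1} + \frac{1}{36} e_{2}
Answer: \frac{393}{410} e_{1} + \frac{313}{205} e_{2}


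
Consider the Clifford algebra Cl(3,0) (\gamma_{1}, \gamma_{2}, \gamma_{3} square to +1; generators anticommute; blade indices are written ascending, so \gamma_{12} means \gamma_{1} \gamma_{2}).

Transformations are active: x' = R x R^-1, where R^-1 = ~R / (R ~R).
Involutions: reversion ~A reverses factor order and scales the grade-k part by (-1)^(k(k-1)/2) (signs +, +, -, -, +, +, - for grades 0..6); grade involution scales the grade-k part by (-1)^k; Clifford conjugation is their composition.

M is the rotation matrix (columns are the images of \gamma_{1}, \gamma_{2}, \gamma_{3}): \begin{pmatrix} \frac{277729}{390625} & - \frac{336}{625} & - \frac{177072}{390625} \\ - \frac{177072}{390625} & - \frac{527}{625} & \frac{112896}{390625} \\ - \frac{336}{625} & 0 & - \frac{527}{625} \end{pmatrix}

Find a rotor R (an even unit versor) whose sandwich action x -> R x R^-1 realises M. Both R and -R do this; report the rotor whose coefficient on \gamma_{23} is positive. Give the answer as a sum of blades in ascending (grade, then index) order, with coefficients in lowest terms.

Method: write R = a + b12*\gamma_{12} + b13*\gamma_{13} + b23*\gamma_{23} with a^2 + b12^2 + b13^2 + b23^2 = 1 (so R^-1 = ~R). Expanding the columns R e_j ~R gives tr M = 4a^2 - 1 and, from the antisymmetric part, M21 - M12 = -4a*b12, M13 - M31 = 4a*b13, M32 - M23 = -4a*b23.
Here tr M = -\frac{381021}{390625}, so a^2 = (1 + tr M)/4 = \frac{2401}{390625} and a = ±\frac{49}{625}. Taking a = \frac{49}{625}: M21 - M12 = \frac{32928}{390625}, M13 - M31 = \frac{32928}{390625}, M32 - M23 = -\frac{112896}{390625}, giving b12 = -\frac{168}{625}, b13 = \frac{168}{625}, b23 = \frac{576}{625}, i.e. R = \frac{49}{625} - \frac{168}{625} \gamma_{12} + \frac{168}{625} \gamma_{13} + \frac{576}{625} \gamma_{23}.
Its \gamma_{23} coefficient is already positive.
Answer: \frac{49}{625} - \frac{168}{625} \gamma_{12} + \frac{168}{625} \gamma_{13} + \frac{576}{625} \gamma_{23}. Note: both R and -R realise this M (trace -\frac{381021}{390625}); the covering map identifies them, and the \gamma_{23}-coefficient sign is the tie-breaker.


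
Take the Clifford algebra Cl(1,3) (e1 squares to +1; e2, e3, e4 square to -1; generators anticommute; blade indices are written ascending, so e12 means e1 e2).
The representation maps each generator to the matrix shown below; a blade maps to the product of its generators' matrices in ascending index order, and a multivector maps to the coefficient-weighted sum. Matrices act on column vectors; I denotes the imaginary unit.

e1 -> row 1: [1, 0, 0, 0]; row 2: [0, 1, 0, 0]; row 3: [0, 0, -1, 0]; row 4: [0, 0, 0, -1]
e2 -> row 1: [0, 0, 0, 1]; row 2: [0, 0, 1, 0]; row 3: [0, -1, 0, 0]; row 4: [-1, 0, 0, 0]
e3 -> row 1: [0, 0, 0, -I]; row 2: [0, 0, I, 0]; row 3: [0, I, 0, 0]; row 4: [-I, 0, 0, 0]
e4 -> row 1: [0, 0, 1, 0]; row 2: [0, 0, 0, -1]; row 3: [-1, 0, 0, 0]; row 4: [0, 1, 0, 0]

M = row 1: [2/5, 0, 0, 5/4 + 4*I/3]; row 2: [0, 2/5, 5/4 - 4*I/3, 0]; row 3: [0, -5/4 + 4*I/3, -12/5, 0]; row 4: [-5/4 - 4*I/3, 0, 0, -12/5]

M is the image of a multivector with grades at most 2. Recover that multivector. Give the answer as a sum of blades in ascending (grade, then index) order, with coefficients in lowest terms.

Method: the blade images are trace-orthogonal — tr(rho(e_A) rho(e_B)^-1) = 4 if A = B and 0 otherwise — and rho(e_A)^-1 = (e_A)^2 * rho(e_A) with (e_A)^2 = +1 or -1, so the coefficient of e_A in the preimage is (e_A)^2 * tr(M rho(e_A))/4.
Nonzero projections over blades of grade <= 2: 1: (1)^2 = +1, tr(M 1) = -4, coefficient -1; e1: (e1)^2 = +1, tr(M rho(e1)) = 28/5, coefficient 7/5; e2: (e2)^2 = -1, tr(M rho(e2)) = -5, coefficient 5/4; e13: (e13)^2 = +1, tr(M rho(e13)) = -16/3, coefficient -4/3. Every other blade of grade <= 2 projects to 0.
Answer: -1 + 7/5*e1 + 5/4*e2 - 4/3*e13


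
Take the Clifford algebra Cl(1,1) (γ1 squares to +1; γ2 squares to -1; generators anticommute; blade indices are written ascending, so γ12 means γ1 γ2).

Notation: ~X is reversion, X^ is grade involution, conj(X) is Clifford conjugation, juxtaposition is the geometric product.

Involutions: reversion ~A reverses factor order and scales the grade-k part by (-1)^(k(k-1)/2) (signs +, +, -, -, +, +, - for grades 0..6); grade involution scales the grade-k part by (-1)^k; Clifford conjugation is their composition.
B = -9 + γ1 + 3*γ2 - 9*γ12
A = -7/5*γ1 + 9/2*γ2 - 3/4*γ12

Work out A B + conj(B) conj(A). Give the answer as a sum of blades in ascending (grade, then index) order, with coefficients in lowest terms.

first term: -163/20 - 513/20*γ1 - 543/20*γ2 - 39/20*γ12
second term: -163/20 + 513/20*γ1 + 543/20*γ2 + 39/20*γ12
Answer: -163/10


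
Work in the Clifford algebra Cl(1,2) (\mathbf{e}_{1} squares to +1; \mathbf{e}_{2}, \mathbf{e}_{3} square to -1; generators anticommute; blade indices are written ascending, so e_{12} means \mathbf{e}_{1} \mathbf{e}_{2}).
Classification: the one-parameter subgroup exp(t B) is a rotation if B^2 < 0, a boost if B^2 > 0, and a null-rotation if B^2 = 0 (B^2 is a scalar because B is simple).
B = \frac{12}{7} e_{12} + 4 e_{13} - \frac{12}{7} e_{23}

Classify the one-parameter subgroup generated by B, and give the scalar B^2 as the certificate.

B^2 term by term: the squares give (\frac{12}{7})^2*(e_{12})^2 + (4)^2*(e_{13})^2 + (-\frac{12}{7})^2*(e_{23})^2 = \frac{144}{49}*(+1) + 16*(+1) + \frac{144}{49}*(-1) = 16 (each basis 2-blade squares to minus the product of its generators' squares); cross terms between blades sharing an index anticommute and cancel. So B^2 = 16.
Answer: boost, certificate B^2 = 16. No conjugation can change B^2 = 16; the sign gives the class.


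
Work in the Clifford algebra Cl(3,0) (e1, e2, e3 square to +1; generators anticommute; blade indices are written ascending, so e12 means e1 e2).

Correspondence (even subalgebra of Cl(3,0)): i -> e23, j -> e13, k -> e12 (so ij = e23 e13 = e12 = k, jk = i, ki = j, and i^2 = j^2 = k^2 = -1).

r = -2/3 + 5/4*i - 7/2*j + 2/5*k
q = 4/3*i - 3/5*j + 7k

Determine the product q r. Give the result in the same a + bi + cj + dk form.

In blades: q = 7*e12 - 3/5*e13 + 4/3*e23, r = -2/3 + 2/5*e12 - 7/2*e13 + 5/4*e23.
Distribute q over r term by term (generator squares from the signature, products reordered to ascending indices): (7*e12)*r = -14/5 - 14/3*e12 + 35/4*e13 + 49/2*e23; (-3/5*e13)*r = -21/10 + 3/4*e12 + 2/5*e13 - 6/25*e23; (4/3*e23)*r = -5/3 - 14/3*e12 - 8/15*e13 - 8/9*e23.
Sum: -197/30 - 103/12*e12 + 517/60*e13 + 10517/450*e23; translating back through the correspondence:
Answer: -197/30 + 10517/450*i + 517/60*j - 103/12*k
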